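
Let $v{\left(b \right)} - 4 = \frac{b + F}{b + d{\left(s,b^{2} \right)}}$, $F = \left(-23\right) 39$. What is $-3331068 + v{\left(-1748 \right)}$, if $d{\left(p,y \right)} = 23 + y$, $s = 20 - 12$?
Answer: $- \frac{442275360587}{132773} \approx -3.3311 \cdot 10^{6}$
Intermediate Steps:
$F = -897$
$s = 8$
$v{\left(b \right)} = 4 + \frac{-897 + b}{23 + b + b^{2}}$ ($v{\left(b \right)} = 4 + \frac{b - 897}{b + \left(23 + b^{2}\right)} = 4 + \frac{-897 + b}{23 + b + b^{2}}$)
$-3331068 + v{\left(-1748 \right)} = -3331068 + \frac{-805 + 4 \left(-1748\right)^{2} + 5 \left(-1748\right)}{23 - 1748 + \left(-1748\right)^{2}} = -3331068 + \frac{-805 + 4 \cdot 3055504 - 8740}{23 - 1748 + 3055504} = -3331068 + \frac{-805 + 12222016 - 8740}{3053779} = -3331068 + \frac{1}{3053779} \cdot 12212471 = -3331068 + \frac{530977}{132773} = - \frac{442275360587}{132773}$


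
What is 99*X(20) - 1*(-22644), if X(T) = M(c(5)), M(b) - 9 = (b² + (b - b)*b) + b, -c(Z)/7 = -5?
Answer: 148275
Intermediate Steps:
c(Z) = 35 (c(Z) = -7*(-5) = 35)
M(b) = 9 + b + b² (M(b) = 9 + ((b² + (b - b)*b) + b) = 9 + ((b² + 0*b) + b) = 9 + ((b² + 0) + b) = 9 + (b² + b) = 9 + (b + b²) = 9 + b + b²)
X(T) = 1269 (X(T) = 9 + 35 + 35² = 9 + 35 + 1225 = 1269)
99*X(20) - 1*(-22644) = 99*1269 - 1*(-22644) = 125631 + 22644 = 148275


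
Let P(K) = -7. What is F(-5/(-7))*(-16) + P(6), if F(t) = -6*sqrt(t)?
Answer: -7 + 96*sqrt(35)/7 ≈ 74.135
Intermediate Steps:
F(-5/(-7))*(-16) + P(6) = -6*sqrt(5)*sqrt(-1/(-7))*(-16) - 7 = -6*sqrt(35)/7*(-16) - 7 = 96*sqrt(35)/7 - 7 = -7 + 96*sqrt(35)/7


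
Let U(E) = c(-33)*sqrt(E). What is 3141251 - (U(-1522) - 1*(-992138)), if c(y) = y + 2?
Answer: 2149113 + 31*I*sqrt(1522) ≈ 2.1491e+6 + 1209.4*I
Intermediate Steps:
c(y) = 2 + y
U(E) = -31*sqrt(E) (U(E) = (2 - 33)*sqrt(E) = -31*sqrt(E))
3141251 - (U(-1522) - 1*(-992138)) = 3141251 - (-31*I*sqrt(1522) - 1*(-992138)) = 3141251 - (-31*I*sqrt(1522) + 992138) = 3141251 - (992138 - 31*I*sqrt(1522)) = 3141251 + (-992138 + 31*I*sqrt(1522)) = 2149113 + 31*I*sqrt(1522)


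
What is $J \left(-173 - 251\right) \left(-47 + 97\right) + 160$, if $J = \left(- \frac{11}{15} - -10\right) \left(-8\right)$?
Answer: $\frac{4715360}{3} \approx 1.5718 \cdot 10^{6}$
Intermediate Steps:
$J = - \frac{1112}{15}$ ($J = \left(\left(-11\right) \frac{1}{15} + 10\right) \left(-8\right) = \left(- \frac{11}{15} + 10\right) \left(-8\right) = \frac{139}{15} \left(-8\right) = - \frac{1112}{15} \approx -74.133$)
$J \left(-173 - 251\right) \left(-47 + 97\right) + 160 = - \frac{1112 \left(-173 - 251\right) \left(-47 + 97\right)}{15} + 160 = - \frac{1112 \left(\left(-424\right) 50\right)}{15} + 160 = \left(- \frac{1112}{15}\right) \left(-21200\right) + 160 = \frac{4714880}{3} + 160 = \frac{4715360}{3}$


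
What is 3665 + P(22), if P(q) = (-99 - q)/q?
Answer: 7319/2 ≈ 3659.5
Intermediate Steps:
P(q) = (-99 - q)/q
3665 + P(22) = 3665 + (-99 - 1*22)/22 = 3665 + (-99 - 22)/22 = 3665 + (1/22)*(-121) = 3665 - 11/2 = 7319/2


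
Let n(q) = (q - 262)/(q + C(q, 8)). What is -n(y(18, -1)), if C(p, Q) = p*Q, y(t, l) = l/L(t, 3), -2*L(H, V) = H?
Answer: 2357/9 ≈ 261.89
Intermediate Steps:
L(H, V) = -H/2
y(t, l) = -2*l/t (y(t, l) = l/((-t/2)) = l*(-2/t) = -2*l/t)
C(p, Q) = Q*p
n(q) = (-262 + q)/(9*q) (n(q) = (q - 262)/(q + 8*q) = (-262 + q)/((9*q)) = (-262 + q)*(1/(9*q)) = (-262 + q)/(9*q))
-n(y(18, -1)) = -(-262 - 2*(-1)/18)/(9*((-2*(-1)/18))) = -(-262 - 2*(-1)*1/18)/(9*((-2*(-1)*1/18))) = -(-262 + ⅑)/(9*⅑) = -9*(-2357)/(9*9) = -1*(-2357/9) = 2357/9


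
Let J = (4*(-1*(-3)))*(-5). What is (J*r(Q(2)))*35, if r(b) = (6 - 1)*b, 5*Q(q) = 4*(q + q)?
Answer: -33600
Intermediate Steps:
Q(q) = 8*q/5 (Q(q) = (4*(q + q))/5 = (4*(2*q))/5 = (8*q)/5 = 8*q/5)
r(b) = 5*b
J = -60 (J = (4*3)*(-5) = 12*(-5) = -60)
(J*r(Q(2)))*35 = -300*(8/5)*2*35 = -300*16/5*35 = -60*16*35 = -960*35 = -33600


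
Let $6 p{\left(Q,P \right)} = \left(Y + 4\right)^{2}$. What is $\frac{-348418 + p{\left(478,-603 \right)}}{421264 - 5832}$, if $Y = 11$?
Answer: $- \frac{696761}{830864} \approx -0.8386$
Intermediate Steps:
$p{\left(Q,P \right)} = \frac{75}{2}$ ($p{\left(Q,P \right)} = \frac{\left(11 + 4\right)^{2}}{6} = \frac{15^{2}}{6} = \frac{1}{6} \cdot 225 = \frac{75}{2}$)
$\frac{-348418 + p{\left(478,-603 \right)}}{421264 - 5832} = \frac{-348418 + \frac{75}{2}}{421264 - 5832} = - \frac{696761}{2 \left(421264 - 5832\right)} = - \frac{696761}{2 \cdot 415432} = \left(- \frac{696761}{2}\right) \frac{1}{415432} = - \frac{696761}{830864}$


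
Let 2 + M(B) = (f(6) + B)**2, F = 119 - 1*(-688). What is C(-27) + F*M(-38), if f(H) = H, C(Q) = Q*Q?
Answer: 825483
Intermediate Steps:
C(Q) = Q**2
F = 807 (F = 119 + 688 = 807)
M(B) = -2 + (6 + B)**2
C(-27) + F*M(-38) = (-27)**2 + 807*(-2 + (6 - 38)**2) = 729 + 807*(-2 + (-32)**2) = 729 + 807*(-2 + 1024) = 729 + 807*1022 = 729 + 824754 = 825483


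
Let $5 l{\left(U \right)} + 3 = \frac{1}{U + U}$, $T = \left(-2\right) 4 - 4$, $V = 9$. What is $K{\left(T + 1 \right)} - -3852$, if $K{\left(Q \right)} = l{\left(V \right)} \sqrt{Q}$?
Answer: $3852 - \frac{53 i \sqrt{11}}{90} \approx 3852.0 - 1.9531 i$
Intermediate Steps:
$T = -12$ ($T = -8 - 4 = -12$)
$l{\left(U \right)} = - \frac{3}{5} + \frac{1}{10 U}$ ($l{\left(U \right)} = - \frac{3}{5} + \frac{1}{5 \left(U + U\right)} = - \frac{3}{5} + \frac{1}{5 \cdot 2 U} = - \frac{3}{5} + \frac{\frac{1}{2} \frac{1}{U}}{5} = - \frac{3}{5} + \frac{1}{10 U}$)
$K{\left(Q \right)} = - \frac{53 \sqrt{Q}}{90}$ ($K{\left(Q \right)} = \frac{1 - 54}{10 \cdot 9} \sqrt{Q} = \frac{1}{10} \cdot \frac{1}{9} \left(1 - 54\right) \sqrt{Q} = \frac{1}{10} \cdot \frac{1}{9} \left(-53\right) \sqrt{Q} = - \frac{53 \sqrt{Q}}{90}$)
$K{\left(T + 1 \right)} - -3852 = - \frac{53 \sqrt{-12 + 1}}{90} - -3852 = - \frac{53 \sqrt{-11}}{90} + 3852 = - \frac{53 i \sqrt{11}}{90} + 3852 = 3852 - \frac{53 i \sqrt{11}}{90}$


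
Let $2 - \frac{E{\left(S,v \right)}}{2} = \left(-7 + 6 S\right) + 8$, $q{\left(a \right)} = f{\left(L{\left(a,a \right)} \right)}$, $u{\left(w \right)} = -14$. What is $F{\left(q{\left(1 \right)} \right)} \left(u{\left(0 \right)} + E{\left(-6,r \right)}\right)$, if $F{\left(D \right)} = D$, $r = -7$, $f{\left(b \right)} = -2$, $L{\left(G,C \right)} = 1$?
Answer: $-120$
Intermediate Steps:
$q{\left(a \right)} = -2$
$E{\left(S,v \right)} = 2 - 12 S$ ($E{\left(S,v \right)} = 4 - 2 \left(\left(-7 + 6 S\right) + 8\right) = 4 - 2 \left(1 + 6 S\right) = 4 - \left(2 + 12 S\right) = 2 - 12 S$)
$F{\left(q{\left(1 \right)} \right)} \left(u{\left(0 \right)} + E{\left(-6,r \right)}\right) = - 2 \left(-14 + \left(2 - -72\right)\right) = - 2 \left(-14 + \left(2 + 72\right)\right) = - 2 \left(-14 + 74\right) = \left(-2\right) 60 = -120$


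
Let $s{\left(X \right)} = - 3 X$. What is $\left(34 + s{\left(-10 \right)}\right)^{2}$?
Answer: $4096$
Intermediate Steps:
$\left(34 + s{\left(-10 \right)}\right)^{2} = \left(34 - -30\right)^{2} = \left(34 + 30\right)^{2} = 64^{2} = 4096$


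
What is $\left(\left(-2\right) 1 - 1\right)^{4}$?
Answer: $81$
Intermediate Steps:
$\left(\left(-2\right) 1 - 1\right)^{4} = \left(-2 - 1\right)^{4} = \left(-3\right)^{4} = 81$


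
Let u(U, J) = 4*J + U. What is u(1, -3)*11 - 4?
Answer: -125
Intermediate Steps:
u(U, J) = U + 4*J
u(1, -3)*11 - 4 = (1 + 4*(-3))*11 - 4 = (1 - 12)*11 - 4 = -11*11 - 4 = -121 - 4 = -125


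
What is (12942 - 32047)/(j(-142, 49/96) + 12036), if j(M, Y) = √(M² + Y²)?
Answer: -2119198740480/1334892734111 + 9170400*√7433353/1334892734111 ≈ -1.5688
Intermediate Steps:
(12942 - 32047)/(j(-142, 49/96) + 12036) = (12942 - 32047)/(√((-142)² + (49/96)²) + 12036) = -19105/(√(20164 + (49*(1/96))²) + 12036) = -19105/(√(20164 + (49/96)²) + 12036) = -19105/(√(20164 + 2401/9216) + 12036) = -19105/(√(185833825/9216) + 12036) = -19105/(5*√7433353/96 + 12036) = -19105/(12036 + 5*√7433353/96)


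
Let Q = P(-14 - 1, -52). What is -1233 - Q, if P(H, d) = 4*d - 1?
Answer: -1024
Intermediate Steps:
P(H, d) = -1 + 4*d
Q = -209 (Q = -1 + 4*(-52) = -1 - 208 = -209)
-1233 - Q = -1233 - 1*(-209) = -1233 + 209 = -1024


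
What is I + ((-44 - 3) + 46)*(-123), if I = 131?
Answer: 254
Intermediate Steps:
I + ((-44 - 3) + 46)*(-123) = 131 + ((-44 - 3) + 46)*(-123) = 131 + (-47 + 46)*(-123) = 131 - 1*(-123) = 131 + 123 = 254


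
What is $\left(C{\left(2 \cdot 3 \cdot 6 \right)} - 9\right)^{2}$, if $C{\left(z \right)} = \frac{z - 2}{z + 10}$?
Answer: $\frac{36100}{529} \approx 68.242$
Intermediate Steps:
$C{\left(z \right)} = \frac{-2 + z}{10 + z}$
$\left(C{\left(2 \cdot 3 \cdot 6 \right)} - 9\right)^{2} = \left(\frac{-2 + 2 \cdot 3 \cdot 6}{10 + 2 \cdot 3 \cdot 6} - 9\right)^{2} = \left(\frac{-2 + 6 \cdot 6}{10 + 6 \cdot 6} + \left(-20 + \left(-54 + 65\right)\right)\right)^{2} = \left(\frac{-2 + 36}{10 + 36} + \left(-20 + 11\right)\right)^{2} = \left(\frac{1}{46} \cdot 34 - 9\right)^{2} = \left(\frac{17}{23} - 9\right)^{2} = \left(- \frac{190}{23}\right)^{2} = \frac{36100}{529}$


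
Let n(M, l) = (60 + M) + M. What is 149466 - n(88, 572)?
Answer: 149230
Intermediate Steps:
n(M, l) = 60 + 2*M
149466 - n(88, 572) = 149466 - (60 + 2*88) = 149466 - (60 + 176) = 149466 - 1*236 = 149466 - 236 = 149230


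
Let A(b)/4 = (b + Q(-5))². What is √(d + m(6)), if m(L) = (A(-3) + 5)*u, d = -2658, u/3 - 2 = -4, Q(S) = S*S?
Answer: 4*I*√894 ≈ 119.6*I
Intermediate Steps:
Q(S) = S²
u = -6 (u = 6 + 3*(-4) = 6 - 12 = -6)
A(b) = 4*(25 + b)² (A(b) = 4*(b + (-5)²)² = 4*(b + 25)² = 4*(25 + b)²)
m(L) = -11646 (m(L) = (4*(25 - 3)² + 5)*(-6) = (4*22² + 5)*(-6) = (4*484 + 5)*(-6) = (1936 + 5)*(-6) = 1941*(-6) = -11646)
√(d + m(6)) = √(-2658 - 11646) = √(-14304) = 4*I*√894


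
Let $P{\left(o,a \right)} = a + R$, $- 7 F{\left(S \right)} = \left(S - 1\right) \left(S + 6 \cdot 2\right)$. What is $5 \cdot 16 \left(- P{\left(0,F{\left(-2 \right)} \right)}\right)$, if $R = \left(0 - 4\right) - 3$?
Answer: $\frac{1520}{7} \approx 217.14$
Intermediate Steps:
$R = -7$ ($R = -4 - 3 = -7$)
$F{\left(S \right)} = - \frac{\left(-1 + S\right) \left(12 + S\right)}{7}$ ($F{\left(S \right)} = - \frac{\left(S - 1\right) \left(S + 6 \cdot 2\right)}{7} = - \frac{\left(-1 + S\right) \left(S + 12\right)}{7} = - \frac{\left(-1 + S\right) \left(12 + S\right)}{7}$)
$P{\left(o,a \right)} = -7 + a$ ($P{\left(o,a \right)} = a - 7 = -7 + a$)
$5 \cdot 16 \left(- P{\left(0,F{\left(-2 \right)} \right)}\right) = 5 \cdot 16 \left(- (-7 - \left(- \frac{34}{7} + \frac{4}{7}\right))\right) = 80 \left(- (-7 + \left(\frac{12}{7} + \frac{22}{7} - \frac{4}{7}\right))\right) = 80 \left(- (-7 + \frac{30}{7})\right) = 80 \left(\left(-1\right) \left(- \frac{19}{7}\right)\right) = 80 \cdot \frac{19}{7} = \frac{1520}{7}$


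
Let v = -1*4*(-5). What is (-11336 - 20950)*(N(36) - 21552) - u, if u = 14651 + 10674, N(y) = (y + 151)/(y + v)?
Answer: 19479452575/28 ≈ 6.9569e+8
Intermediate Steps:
v = 20 (v = -4*(-5) = 20)
N(y) = (151 + y)/(20 + y) (N(y) = (y + 151)/(y + 20) = (151 + y)/(20 + y))
u = 25325
(-11336 - 20950)*(N(36) - 21552) - u = (-11336 - 20950)*((151 + 36)/(20 + 36) - 21552) - 1*25325 = -32286*(187/56 - 21552) - 25325 = -32286*(-1206725/56) - 25325 = 19480161675/28 - 25325 = 19479452575/28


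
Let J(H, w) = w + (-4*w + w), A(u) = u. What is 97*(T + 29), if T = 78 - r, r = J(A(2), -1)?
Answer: 10185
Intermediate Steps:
J(H, w) = -2*w (J(H, w) = w - 3*w = -2*w)
r = 2 (r = -2*(-1) = 2)
T = 76 (T = 78 - 1*2 = 78 - 2 = 76)
97*(T + 29) = 97*(76 + 29) = 97*105 = 10185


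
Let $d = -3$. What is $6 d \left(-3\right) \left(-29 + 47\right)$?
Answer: $972$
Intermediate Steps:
$6 d \left(-3\right) \left(-29 + 47\right) = 6 \left(-3\right) \left(-3\right) \left(-29 + 47\right) = \left(-18\right) \left(-3\right) 18 = 54 \cdot 18 = 972$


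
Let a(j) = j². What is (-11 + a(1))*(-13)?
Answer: 130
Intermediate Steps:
(-11 + a(1))*(-13) = (-11 + 1²)*(-13) = (-11 + 1)*(-13) = -10*(-13) = 130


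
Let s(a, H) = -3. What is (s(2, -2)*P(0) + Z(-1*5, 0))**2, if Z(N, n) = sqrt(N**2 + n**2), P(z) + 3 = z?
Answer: 196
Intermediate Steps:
P(z) = -3 + z
(s(2, -2)*P(0) + Z(-1*5, 0))**2 = (-3*(-3 + 0) + sqrt((-1*5)**2 + 0**2))**2 = (-3*(-3) + sqrt((-5)**2 + 0))**2 = (9 + sqrt(25 + 0))**2 = (9 + sqrt(25))**2 = (9 + 5)**2 = 14**2 = 196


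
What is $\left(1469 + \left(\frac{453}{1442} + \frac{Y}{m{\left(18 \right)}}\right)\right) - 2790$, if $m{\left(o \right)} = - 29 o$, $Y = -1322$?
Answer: $- \frac{496102807}{376362} \approx -1318.2$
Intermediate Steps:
$\left(1469 + \left(\frac{453}{1442} + \frac{Y}{m{\left(18 \right)}}\right)\right) - 2790 = \left(1469 + \left(\frac{453}{1442} - \frac{1322}{\left(-29\right) 18}\right)\right) - 2790 = \left(1469 + \left(453 \cdot \frac{1}{1442} - \frac{1322}{-522}\right)\right) - 2790 = \left(1469 + \left(\frac{453}{1442} - - \frac{661}{261}\right)\right) - 2790 = \left(1469 + \left(\frac{453}{1442} + \frac{661}{261}\right)\right) - 2790 = \left(1469 + \frac{1071395}{376362}\right) - 2790 = \frac{553947173}{376362} - 2790 = - \frac{496102807}{376362}$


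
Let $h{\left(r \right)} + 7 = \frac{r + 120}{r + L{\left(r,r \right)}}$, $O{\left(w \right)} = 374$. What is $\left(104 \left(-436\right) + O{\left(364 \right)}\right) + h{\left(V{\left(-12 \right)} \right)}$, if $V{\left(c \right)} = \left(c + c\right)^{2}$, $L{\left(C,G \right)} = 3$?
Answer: $- \frac{8680329}{193} \approx -44976.0$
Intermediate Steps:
$V{\left(c \right)} = 4 c^{2}$ ($V{\left(c \right)} = \left(2 c\right)^{2} = 4 c^{2}$)
$h{\left(r \right)} = -7 + \frac{120 + r}{3 + r}$ ($h{\left(r \right)} = -7 + \frac{r + 120}{r + 3} = -7 + \frac{120 + r}{3 + r}$)
$\left(104 \left(-436\right) + O{\left(364 \right)}\right) + h{\left(V{\left(-12 \right)} \right)} = \left(104 \left(-436\right) + 374\right) + \frac{3 \left(33 - 2 \cdot 4 \left(-12\right)^{2}\right)}{3 + 4 \left(-12\right)^{2}} = \left(-45344 + 374\right) + \frac{3 \left(33 - 2 \cdot 4 \cdot 144\right)}{3 + 4 \cdot 144} = -44970 + \frac{3 \left(33 - 1152\right)}{3 + 576} = -44970 + \frac{3 \left(33 - 1152\right)}{579} = -44970 + 3 \cdot \frac{1}{579} \left(-1119\right) = -44970 - \frac{1119}{193} = - \frac{8680329}{193}$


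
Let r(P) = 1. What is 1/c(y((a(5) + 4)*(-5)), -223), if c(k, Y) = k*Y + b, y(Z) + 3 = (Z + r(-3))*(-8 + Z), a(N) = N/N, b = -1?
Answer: -1/175948 ≈ -5.6835e-6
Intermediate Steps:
a(N) = 1
y(Z) = -3 + (1 + Z)*(-8 + Z) (y(Z) = -3 + (Z + 1)*(-8 + Z) = -3 + (1 + Z)*(-8 + Z))
c(k, Y) = -1 + Y*k (c(k, Y) = k*Y - 1 = Y*k - 1 = -1 + Y*k)
1/c(y((a(5) + 4)*(-5)), -223) = 1/(-1 - 223*(-11 + ((1 + 4)*(-5))**2 - 7*(1 + 4)*(-5))) = 1/(-1 - 223*(-11 + (5*(-5))**2 - 35*(-5))) = 1/(-1 - 223*(-11 + (-25)**2 - 7*(-25))) = 1/(-1 - 223*(-11 + 625 + 175)) = 1/(-1 - 223*789) = 1/(-1 - 175947) = 1/(-175948) = -1/175948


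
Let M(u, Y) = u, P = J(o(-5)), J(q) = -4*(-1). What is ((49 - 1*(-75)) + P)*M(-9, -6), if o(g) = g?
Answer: -1152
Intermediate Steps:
J(q) = 4
P = 4
((49 - 1*(-75)) + P)*M(-9, -6) = ((49 - 1*(-75)) + 4)*(-9) = ((49 + 75) + 4)*(-9) = (124 + 4)*(-9) = 128*(-9) = -1152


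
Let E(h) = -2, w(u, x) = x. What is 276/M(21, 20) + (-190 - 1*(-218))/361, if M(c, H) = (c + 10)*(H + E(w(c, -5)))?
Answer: 19210/33573 ≈ 0.57219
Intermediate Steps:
M(c, H) = (-2 + H)*(10 + c) (M(c, H) = (c + 10)*(H - 2) = (10 + c)*(-2 + H) = (-2 + H)*(10 + c))
276/M(21, 20) + (-190 - 1*(-218))/361 = 276/(-20 - 2*21 + 10*20 + 20*21) + (-190 - 1*(-218))/361 = 276/(-20 - 42 + 200 + 420) + (-190 + 218)*(1/361) = 276/558 + 28*(1/361) = 276*(1/558) + 28/361 = 46/93 + 28/361 = 19210/33573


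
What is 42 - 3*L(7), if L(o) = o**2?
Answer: -105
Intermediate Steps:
42 - 3*L(7) = 42 - 3*7**2 = 42 - 3*49 = 42 - 147 = -105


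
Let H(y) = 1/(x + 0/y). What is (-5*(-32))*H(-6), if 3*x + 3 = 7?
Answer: 120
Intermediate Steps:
x = 4/3 (x = -1 + (1/3)*7 = -1 + 7/3 = 4/3 ≈ 1.3333)
H(y) = 3/4 (H(y) = 1/(4/3 + 0/y) = 1/(4/3 + 0) = 1/(4/3) = 3/4)
(-5*(-32))*H(-6) = -5*(-32)*(3/4) = 160*(3/4) = 120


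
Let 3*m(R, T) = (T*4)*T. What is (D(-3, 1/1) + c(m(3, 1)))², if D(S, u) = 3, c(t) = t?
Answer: 169/9 ≈ 18.778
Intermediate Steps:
m(R, T) = 4*T²/3 (m(R, T) = ((T*4)*T)/3 = ((4*T)*T)/3 = (4*T²)/3 = 4*T²/3)
(D(-3, 1/1) + c(m(3, 1)))² = (3 + (4/3)*1²)² = (3 + (4/3)*1)² = (3 + 4/3)² = (13/3)² = 169/9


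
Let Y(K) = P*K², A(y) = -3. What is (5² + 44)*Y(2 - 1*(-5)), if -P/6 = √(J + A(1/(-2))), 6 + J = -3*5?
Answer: -40572*I*√6 ≈ -99381.0*I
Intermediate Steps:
J = -21 (J = -6 - 3*5 = -6 - 15 = -21)
P = -12*I*√6 (P = -6*√(-21 - 3) = -12*I*√6 ≈ -29.394*I)
Y(K) = -12*I*√6*K² (Y(K) = (-12*I*√6)*K² = -12*I*√6*K²)
(5² + 44)*Y(2 - 1*(-5)) = (5² + 44)*(-12*I*√6*(2 - 1*(-5))²) = (25 + 44)*(-12*I*√6*(2 + 5)²) = 69*(-12*I*√6*7²) = 69*(-12*I*√6*49) = 69*(-588*I*√6) = -40572*I*√6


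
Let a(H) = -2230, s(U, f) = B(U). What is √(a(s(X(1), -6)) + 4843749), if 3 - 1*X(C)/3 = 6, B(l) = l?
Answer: √4841519 ≈ 2200.3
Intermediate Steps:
X(C) = -9 (X(C) = 9 - 3*6 = 9 - 18 = -9)
s(U, f) = U
√(a(s(X(1), -6)) + 4843749) = √(-2230 + 4843749) = √4841519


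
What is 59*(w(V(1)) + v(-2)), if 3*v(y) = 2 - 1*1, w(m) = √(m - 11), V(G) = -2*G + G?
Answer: 59/3 + 118*I*√3 ≈ 19.667 + 204.38*I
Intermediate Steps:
V(G) = -G
w(m) = √(-11 + m)
v(y) = ⅓ (v(y) = (2 - 1*1)/3 = (2 - 1)/3 = (⅓)*1 = ⅓)
59*(w(V(1)) + v(-2)) = 59*(√(-11 - 1*1) + ⅓) = 59*(√(-11 - 1) + ⅓) = 59*(√(-12) + ⅓) = 59*(2*I*√3 + ⅓) = 59*(⅓ + 2*I*√3) = 59/3 + 118*I*√3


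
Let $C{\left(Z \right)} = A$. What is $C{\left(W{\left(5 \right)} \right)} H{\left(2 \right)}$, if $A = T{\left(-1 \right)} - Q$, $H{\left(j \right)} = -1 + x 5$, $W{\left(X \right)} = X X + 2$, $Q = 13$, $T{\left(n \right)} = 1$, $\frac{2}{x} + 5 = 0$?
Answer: $36$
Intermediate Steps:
$x = - \frac{2}{5}$ ($x = \frac{2}{-5 + 0} = \frac{2}{-5} = 2 \left(- \frac{1}{5}\right) = - \frac{2}{5} \approx -0.4$)
$W{\left(X \right)} = 2 + X^{2}$ ($W{\left(X \right)} = X^{2} + 2 = 2 + X^{2}$)
$H{\left(j \right)} = -3$ ($H{\left(j \right)} = -1 - 2 = -3$)
$A = -12$ ($A = 1 - 13 = -12$)
$C{\left(Z \right)} = -12$
$C{\left(W{\left(5 \right)} \right)} H{\left(2 \right)} = \left(-12\right) \left(-3\right) = 36$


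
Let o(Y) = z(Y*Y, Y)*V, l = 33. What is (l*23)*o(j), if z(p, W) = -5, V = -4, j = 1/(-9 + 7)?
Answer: 15180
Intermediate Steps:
j = -½ (j = 1/(-2) = -½ ≈ -0.50000)
o(Y) = 20 (o(Y) = -5*(-4) = 20)
(l*23)*o(j) = (33*23)*20 = 759*20 = 15180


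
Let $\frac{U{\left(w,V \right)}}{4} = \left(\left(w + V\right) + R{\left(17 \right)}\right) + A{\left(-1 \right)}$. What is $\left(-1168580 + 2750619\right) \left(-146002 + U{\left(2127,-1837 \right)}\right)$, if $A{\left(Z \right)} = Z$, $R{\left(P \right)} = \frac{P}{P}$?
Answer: $-229145692838$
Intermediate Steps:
$R{\left(P \right)} = 1$
$U{\left(w,V \right)} = 4 V + 4 w$ ($U{\left(w,V \right)} = 4 \left(\left(\left(w + V\right) + 1\right) - 1\right) = 4 \left(\left(\left(V + w\right) + 1\right) - 1\right) = 4 \left(\left(1 + V + w\right) - 1\right) = 4 \left(V + w\right) = 4 V + 4 w$)
$\left(-1168580 + 2750619\right) \left(-146002 + U{\left(2127,-1837 \right)}\right) = \left(-1168580 + 2750619\right) \left(-146002 + \left(4 \left(-1837\right) + 4 \cdot 2127\right)\right) = 1582039 \left(-146002 + \left(-7348 + 8508\right)\right) = 1582039 \left(-146002 + 1160\right) = 1582039 \left(-144842\right) = -229145692838$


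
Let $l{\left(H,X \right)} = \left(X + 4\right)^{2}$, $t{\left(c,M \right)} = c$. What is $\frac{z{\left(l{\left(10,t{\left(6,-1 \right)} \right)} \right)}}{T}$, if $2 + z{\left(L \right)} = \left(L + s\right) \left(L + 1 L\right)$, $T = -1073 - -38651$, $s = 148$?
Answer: $\frac{24799}{18789} \approx 1.3199$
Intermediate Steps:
$l{\left(H,X \right)} = \left(4 + X\right)^{2}$
$T = 37578$ ($T = -1073 + 38651 = 37578$)
$z{\left(L \right)} = -2 + 2 L \left(148 + L\right)$ ($z{\left(L \right)} = -2 + \left(L + 148\right) \left(L + 1 L\right) = -2 + \left(148 + L\right) \left(L + L\right) = -2 + \left(148 + L\right) 2 L = -2 + 2 L \left(148 + L\right)$)
$\frac{z{\left(l{\left(10,t{\left(6,-1 \right)} \right)} \right)}}{T} = \frac{-2 + 2 \left(\left(4 + 6\right)^{2}\right)^{2} + 296 \left(4 + 6\right)^{2}}{37578} = \left(-2 + 2 \left(10^{2}\right)^{2} + 296 \cdot 10^{2}\right) \frac{1}{37578} = \left(-2 + 2 \cdot 100^{2} + 296 \cdot 100\right) \frac{1}{37578} = \left(-2 + 2 \cdot 10000 + 29600\right) \frac{1}{37578} = \left(-2 + 20000 + 29600\right) \frac{1}{37578} = 49598 \cdot \frac{1}{37578} = \frac{24799}{18789}$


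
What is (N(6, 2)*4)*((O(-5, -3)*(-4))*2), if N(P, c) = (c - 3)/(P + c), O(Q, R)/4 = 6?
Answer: 96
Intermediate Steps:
O(Q, R) = 24 (O(Q, R) = 4*6 = 24)
N(P, c) = (-3 + c)/(P + c)
(N(6, 2)*4)*((O(-5, -3)*(-4))*2) = (((-3 + 2)/(6 + 2))*4)*((24*(-4))*2) = ((-1/8)*4)*(-96*2) = (((1/8)*(-1))*4)*(-192) = -1/8*4*(-192) = -1/2*(-192) = 96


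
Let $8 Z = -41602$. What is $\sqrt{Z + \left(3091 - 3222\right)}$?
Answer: $\frac{5 i \sqrt{853}}{2} \approx 73.015 i$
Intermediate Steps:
$Z = - \frac{20801}{4}$ ($Z = \frac{1}{8} \left(-41602\right) = - \frac{20801}{4} \approx -5200.3$)
$\sqrt{Z + \left(3091 - 3222\right)} = \sqrt{- \frac{20801}{4} + \left(3091 - 3222\right)} = \sqrt{- \frac{20801}{4} - 131} = \sqrt{- \frac{21325}{4}} = \frac{5 i \sqrt{853}}{2}$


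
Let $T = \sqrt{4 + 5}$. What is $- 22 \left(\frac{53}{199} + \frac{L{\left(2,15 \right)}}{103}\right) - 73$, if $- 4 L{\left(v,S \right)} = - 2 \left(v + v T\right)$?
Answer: $- \frac{1633891}{20497} \approx -79.714$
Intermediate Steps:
$T = 3$ ($T = \sqrt{9} = 3$)
$L{\left(v,S \right)} = 2 v$ ($L{\left(v,S \right)} = - \frac{\left(-2\right) \left(v + v 3\right)}{4} = - \frac{\left(-2\right) \left(v + 3 v\right)}{4} = - \frac{\left(-2\right) 4 v}{4} = - \frac{\left(-8\right) v}{4} = 2 v$)
$- 22 \left(\frac{53}{199} + \frac{L{\left(2,15 \right)}}{103}\right) - 73 = - 22 \left(\frac{53}{199} + \frac{2 \cdot 2}{103}\right) - 73 = - 22 \left(53 \cdot \frac{1}{199} + 4 \cdot \frac{1}{103}\right) - 73 = - 22 \left(\frac{53}{199} + \frac{4}{103}\right) - 73 = \left(-22\right) \frac{6255}{20497} - 73 = - \frac{137610}{20497} - 73 = - \frac{1633891}{20497}$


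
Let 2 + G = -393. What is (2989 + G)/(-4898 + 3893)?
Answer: -2594/1005 ≈ -2.5811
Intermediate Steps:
G = -395 (G = -2 - 393 = -395)
(2989 + G)/(-4898 + 3893) = (2989 - 395)/(-4898 + 3893) = 2594/(-1005) = 2594*(-1/1005) = -2594/1005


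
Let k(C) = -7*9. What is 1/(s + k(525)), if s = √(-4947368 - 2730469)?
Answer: -7/853534 - I*√853093/2560602 ≈ -8.2012e-6 - 0.00036071*I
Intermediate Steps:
k(C) = -63
s = 3*I*√853093 (s = √(-7677837) = 3*I*√853093 ≈ 2770.9*I)
1/(s + k(525)) = 1/(3*I*√853093 - 63) = 1/(-63 + 3*I*√853093)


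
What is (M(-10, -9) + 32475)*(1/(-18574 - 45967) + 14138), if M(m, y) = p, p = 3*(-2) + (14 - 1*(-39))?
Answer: 29675695926954/64541 ≈ 4.5980e+8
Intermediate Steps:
p = 47 (p = -6 + (14 + 39) = -6 + 53 = 47)
M(m, y) = 47
(M(-10, -9) + 32475)*(1/(-18574 - 45967) + 14138) = (47 + 32475)*(1/(-18574 - 45967) + 14138) = 32522*(1/(-64541) + 14138) = 32522*(-1/64541 + 14138) = 32522*(912480657/64541) = 29675695926954/64541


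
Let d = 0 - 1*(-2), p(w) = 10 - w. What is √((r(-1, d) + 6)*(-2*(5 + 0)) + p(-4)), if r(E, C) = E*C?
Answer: I*√26 ≈ 5.099*I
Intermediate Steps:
d = 2 (d = 0 + 2 = 2)
r(E, C) = C*E
√((r(-1, d) + 6)*(-2*(5 + 0)) + p(-4)) = √((2*(-1) + 6)*(-2*(5 + 0)) + (10 - 1*(-4))) = √((-2 + 6)*(-2*5) + (10 + 4)) = √(4*(-10) + 14) = √(-40 + 14) = √(-26) = I*√26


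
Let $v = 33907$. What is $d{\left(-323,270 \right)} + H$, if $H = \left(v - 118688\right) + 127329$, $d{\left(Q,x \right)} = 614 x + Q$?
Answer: $208005$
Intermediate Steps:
$d{\left(Q,x \right)} = Q + 614 x$
$H = 42548$ ($H = \left(33907 - 118688\right) + 127329 = -84781 + 127329 = 42548$)
$d{\left(-323,270 \right)} + H = \left(-323 + 614 \cdot 270\right) + 42548 = \left(-323 + 165780\right) + 42548 = 165457 + 42548 = 208005$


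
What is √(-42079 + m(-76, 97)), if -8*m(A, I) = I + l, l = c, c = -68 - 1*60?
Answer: I*√673202/4 ≈ 205.12*I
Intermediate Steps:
c = -128 (c = -68 - 60 = -128)
l = -128
m(A, I) = 16 - I/8 (m(A, I) = -(I - 128)/8 = -(-128 + I)/8 = 16 - I/8)
√(-42079 + m(-76, 97)) = √(-42079 + (16 - ⅛*97)) = √(-42079 + (16 - 97/8)) = √(-42079 + 31/8) = √(-336601/8) = I*√673202/4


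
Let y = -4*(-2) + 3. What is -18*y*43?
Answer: -8514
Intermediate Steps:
y = 11 (y = 8 + 3 = 11)
-18*y*43 = -18*11*43 = -198*43 = -8514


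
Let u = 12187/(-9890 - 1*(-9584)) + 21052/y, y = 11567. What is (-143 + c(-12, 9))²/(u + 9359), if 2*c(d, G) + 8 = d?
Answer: 82856202318/32991674101 ≈ 2.5114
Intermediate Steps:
c(d, G) = -4 + d/2
u = -134525117/3539502 (u = 12187/(-9890 - 1*(-9584)) + 21052/11567 = 12187/(-9890 + 9584) + 21052*(1/11567) = 12187/(-306) + 21052/11567 = 12187*(-1/306) + 21052/11567 = -12187/306 + 21052/11567 = -134525117/3539502 ≈ -38.007)
(-143 + c(-12, 9))²/(u + 9359) = (-143 + (-4 + (½)*(-12)))²/(-134525117/3539502 + 9359) = (-143 + (-4 - 6))²/(32991674101/3539502) = (-143 - 10)²*(3539502/32991674101) = (-153)²*(3539502/32991674101) = 23409*(3539502/32991674101) = 82856202318/32991674101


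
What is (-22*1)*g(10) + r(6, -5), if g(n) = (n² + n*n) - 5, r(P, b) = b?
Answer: -4295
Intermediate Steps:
g(n) = -5 + 2*n² (g(n) = (n² + n²) - 5 = 2*n² - 5 = -5 + 2*n²)
(-22*1)*g(10) + r(6, -5) = (-22*1)*(-5 + 2*10²) - 5 = -22*(-5 + 2*100) - 5 = -22*(-5 + 200) - 5 = -22*195 - 5 = -4290 - 5 = -4295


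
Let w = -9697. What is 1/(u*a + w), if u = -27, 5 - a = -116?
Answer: -1/12964 ≈ -7.7137e-5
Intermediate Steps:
a = 121 (a = 5 - 1*(-116) = 5 + 116 = 121)
1/(u*a + w) = 1/(-27*121 - 9697) = 1/(-3267 - 9697) = 1/(-12964) = -1/12964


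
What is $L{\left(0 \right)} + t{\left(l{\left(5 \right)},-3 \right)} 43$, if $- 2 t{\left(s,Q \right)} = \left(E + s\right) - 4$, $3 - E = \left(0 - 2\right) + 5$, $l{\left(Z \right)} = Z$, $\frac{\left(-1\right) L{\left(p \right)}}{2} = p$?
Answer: $- \frac{43}{2} \approx -21.5$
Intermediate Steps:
$L{\left(p \right)} = - 2 p$
$E = 0$ ($E = 3 - \left(\left(0 - 2\right) + 5\right) = 3 - \left(-2 + 5\right) = 3 - 3 = 0$)
$t{\left(s,Q \right)} = 2 - \frac{s}{2}$ ($t{\left(s,Q \right)} = - \frac{\left(0 + s\right) - 4}{2} = - \frac{s - 4}{2} = - \frac{-4 + s}{2} = 2 - \frac{s}{2}$)
$L{\left(0 \right)} + t{\left(l{\left(5 \right)},-3 \right)} 43 = \left(-2\right) 0 + \left(2 - \frac{5}{2}\right) 43 = 0 + \left(2 - \frac{5}{2}\right) 43 = 0 - \frac{43}{2} = - \frac{43}{2}$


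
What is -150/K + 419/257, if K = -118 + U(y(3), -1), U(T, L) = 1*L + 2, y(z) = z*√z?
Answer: 29191/10023 ≈ 2.9124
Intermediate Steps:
y(z) = z^(3/2)
U(T, L) = 2 + L (U(T, L) = L + 2 = 2 + L)
K = -117 (K = -118 + (2 - 1) = -118 + 1 = -117)
-150/K + 419/257 = -150/(-117) + 419/257 = -150*(-1/117) + 419*(1/257) = 50/39 + 419/257 = 29191/10023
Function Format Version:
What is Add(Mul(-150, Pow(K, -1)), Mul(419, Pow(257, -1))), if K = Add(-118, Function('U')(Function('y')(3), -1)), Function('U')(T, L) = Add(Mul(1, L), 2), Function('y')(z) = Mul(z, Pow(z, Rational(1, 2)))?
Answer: Rational(29191, 10023) ≈ 2.9124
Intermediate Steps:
Function('y')(z) = Pow(z, Rational(3, 2))
Function('U')(T, L) = Add(2, L) (Function('U')(T, L) = Add(L, 2) = Add(2, L))
K = -117 (K = Add(-118, Add(2, -1)) = Add(-118, 1) = -117)
Add(Mul(-150, Pow(K, -1)), Mul(419, Pow(257, -1))) = Add(Mul(-150, Pow(-117, -1)), Mul(419, Pow(257, -1))) = Add(Mul(-150, Rational(-1, 117)), Mul(419, Rational(1, 257))) = Add(Rational(50, 39), Rational(419, 257)) = Rational(29191, 10023)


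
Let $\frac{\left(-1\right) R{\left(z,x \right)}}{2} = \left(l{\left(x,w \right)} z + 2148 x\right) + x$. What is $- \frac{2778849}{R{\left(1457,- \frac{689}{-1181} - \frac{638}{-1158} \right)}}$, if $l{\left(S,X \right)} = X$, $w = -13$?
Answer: $- \frac{1900174167351}{22569844058} \approx -84.191$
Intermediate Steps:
$R{\left(z,x \right)} = - 4298 x + 26 z$ ($R{\left(z,x \right)} = - 2 \left(\left(- 13 z + 2148 x\right) + x\right) = - 2 \left(- 13 z + 2149 x\right) = - 4298 x + 26 z$)
$- \frac{2778849}{R{\left(1457,- \frac{689}{-1181} - \frac{638}{-1158} \right)}} = - \frac{2778849}{- 4298 \left(- \frac{689}{-1181} - \frac{638}{-1158}\right) + 26 \cdot 1457} = - \frac{2778849}{- 4298 \left(\left(-689\right) \left(- \frac{1}{1181}\right) - - \frac{319}{579}\right) + 37882} = - \frac{2778849}{- 4298 \left(\frac{689}{1181} + \frac{319}{579}\right) + 37882} = - \frac{2778849}{\left(-4298\right) \frac{775670}{683799} + 37882} = - \frac{2778849}{- \frac{3333829660}{683799} + 37882} = - \frac{2778849}{\frac{22569844058}{683799}} = \left(-2778849\right) \frac{683799}{22569844058} = - \frac{1900174167351}{22569844058}$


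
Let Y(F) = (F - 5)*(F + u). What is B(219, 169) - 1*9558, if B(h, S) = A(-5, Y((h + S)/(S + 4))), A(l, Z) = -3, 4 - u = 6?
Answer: -9561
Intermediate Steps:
u = -2 (u = 4 - 1*6 = 4 - 6 = -2)
Y(F) = (-5 + F)*(-2 + F) (Y(F) = (F - 5)*(F - 2) = (-5 + F)*(-2 + F))
B(h, S) = -3
B(219, 169) - 1*9558 = -3 - 1*9558 = -3 - 9558 = -9561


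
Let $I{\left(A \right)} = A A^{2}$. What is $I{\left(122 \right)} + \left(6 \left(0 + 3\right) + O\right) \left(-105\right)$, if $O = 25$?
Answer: $1811333$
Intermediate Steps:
$I{\left(A \right)} = A^{3}$
$I{\left(122 \right)} + \left(6 \left(0 + 3\right) + O\right) \left(-105\right) = 122^{3} + \left(6 \left(0 + 3\right) + 25\right) \left(-105\right) = 1815848 + \left(6 \cdot 3 + 25\right) \left(-105\right) = 1815848 + \left(18 + 25\right) \left(-105\right) = 1815848 + 43 \left(-105\right) = 1815848 - 4515 = 1811333$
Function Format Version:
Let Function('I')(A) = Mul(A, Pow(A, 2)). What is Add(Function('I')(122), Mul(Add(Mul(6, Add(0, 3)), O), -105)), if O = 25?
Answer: 1811333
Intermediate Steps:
Function('I')(A) = Pow(A, 3)
Add(Function('I')(122), Mul(Add(Mul(6, Add(0, 3)), O), -105)) = Add(Pow(122, 3), Mul(Add(Mul(6, Add(0, 3)), 25), -105)) = Add(1815848, Mul(Add(Mul(6, 3), 25), -105)) = Add(1815848, Mul(Add(18, 25), -105)) = Add(1815848, Mul(43, -105)) = Add(1815848, -4515) = 1811333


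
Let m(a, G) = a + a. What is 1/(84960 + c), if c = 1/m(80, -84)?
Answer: 160/13593601 ≈ 1.1770e-5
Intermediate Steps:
m(a, G) = 2*a
c = 1/160 (c = 1/(2*80) = 1/160 ≈ 0.0062500)
1/(84960 + c) = 1/(84960 + 1/160) = 1/(13593601/160) = 160/13593601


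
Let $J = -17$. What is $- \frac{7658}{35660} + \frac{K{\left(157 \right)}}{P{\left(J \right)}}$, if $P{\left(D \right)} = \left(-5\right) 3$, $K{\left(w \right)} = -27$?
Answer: $\frac{5653}{3566} \approx 1.5852$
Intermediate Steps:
$P{\left(D \right)} = -15$
$- \frac{7658}{35660} + \frac{K{\left(157 \right)}}{P{\left(J \right)}} = - \frac{7658}{35660} - \frac{27}{-15} = \left(-7658\right) \frac{1}{35660} - - \frac{9}{5} = - \frac{3829}{17830} + \frac{9}{5} = \frac{5653}{3566}$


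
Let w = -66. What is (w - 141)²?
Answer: 42849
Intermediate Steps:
(w - 141)² = (-66 - 141)² = (-207)² = 42849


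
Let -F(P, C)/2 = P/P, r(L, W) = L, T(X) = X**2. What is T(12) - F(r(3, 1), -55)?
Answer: 146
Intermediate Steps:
F(P, C) = -2 (F(P, C) = -2*P/P = -2*1 = -2)
T(12) - F(r(3, 1), -55) = 12**2 - 1*(-2) = 144 + 2 = 146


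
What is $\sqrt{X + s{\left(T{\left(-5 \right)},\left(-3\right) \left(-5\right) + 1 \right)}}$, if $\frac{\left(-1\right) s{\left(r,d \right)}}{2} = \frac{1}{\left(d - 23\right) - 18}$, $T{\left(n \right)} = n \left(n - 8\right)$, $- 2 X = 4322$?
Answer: $\frac{i \sqrt{54023}}{5} \approx 46.486 i$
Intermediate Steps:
$X = -2161$ ($X = \left(- \frac{1}{2}\right) 4322 = -2161$)
$T{\left(n \right)} = n \left(-8 + n\right)$
$s{\left(r,d \right)} = - \frac{2}{-41 + d}$ ($s{\left(r,d \right)} = - \frac{2}{\left(d - 23\right) - 18} = - \frac{2}{\left(-23 + d\right) - 18} = - \frac{2}{-41 + d}$)
$\sqrt{X + s{\left(T{\left(-5 \right)},\left(-3\right) \left(-5\right) + 1 \right)}} = \sqrt{-2161 - \frac{2}{-41 + \left(\left(-3\right) \left(-5\right) + 1\right)}} = \sqrt{-2161 - \frac{2}{-41 + \left(15 + 1\right)}} = \sqrt{-2161 - \frac{2}{-41 + 16}} = \sqrt{-2161 - \frac{2}{-25}} = \sqrt{-2161 - - \frac{2}{25}} = \sqrt{-2161 + \frac{2}{25}} = \sqrt{- \frac{54023}{25}} = \frac{i \sqrt{54023}}{5}$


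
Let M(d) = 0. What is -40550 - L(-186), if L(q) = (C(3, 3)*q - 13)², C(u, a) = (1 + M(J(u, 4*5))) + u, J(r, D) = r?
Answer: -613599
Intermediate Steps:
C(u, a) = 1 + u (C(u, a) = (1 + 0) + u = 1 + u)
L(q) = (-13 + 4*q)² (L(q) = ((1 + 3)*q - 13)² = (4*q - 13)² = (-13 + 4*q)²)
-40550 - L(-186) = -40550 - (-13 + 4*(-186))² = -40550 - (-13 - 744)² = -40550 - 1*(-757)² = -40550 - 1*573049 = -40550 - 573049 = -613599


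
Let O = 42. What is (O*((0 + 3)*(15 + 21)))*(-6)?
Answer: -27216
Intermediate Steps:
(O*((0 + 3)*(15 + 21)))*(-6) = (42*((0 + 3)*(15 + 21)))*(-6) = (42*(3*36))*(-6) = (42*108)*(-6) = 4536*(-6) = -27216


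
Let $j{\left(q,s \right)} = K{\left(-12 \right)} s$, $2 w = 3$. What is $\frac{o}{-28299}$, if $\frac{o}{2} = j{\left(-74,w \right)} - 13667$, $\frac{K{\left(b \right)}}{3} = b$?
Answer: $\frac{27442}{28299} \approx 0.96972$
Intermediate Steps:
$w = \frac{3}{2}$ ($w = \frac{1}{2} \cdot 3 = \frac{3}{2} \approx 1.5$)
$K{\left(b \right)} = 3 b$
$j{\left(q,s \right)} = - 36 s$ ($j{\left(q,s \right)} = 3 \left(-12\right) s = - 36 s$)
$o = -27442$ ($o = 2 \left(\left(-36\right) \frac{3}{2} - 13667\right) = 2 \left(-54 - 13667\right) = 2 \left(-13721\right) = -27442$)
$\frac{o}{-28299} = - \frac{27442}{-28299} = \left(-27442\right) \left(- \frac{1}{28299}\right) = \frac{27442}{28299}$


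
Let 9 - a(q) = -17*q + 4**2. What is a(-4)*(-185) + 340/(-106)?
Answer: 735205/53 ≈ 13872.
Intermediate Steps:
a(q) = -7 + 17*q (a(q) = 9 - (-17*q + 4**2) = 9 - (-17*q + 16) = 9 - (16 - 17*q) = 9 + (-16 + 17*q) = -7 + 17*q)
a(-4)*(-185) + 340/(-106) = (-7 + 17*(-4))*(-185) + 340/(-106) = (-7 - 68)*(-185) + 340*(-1/106) = -75*(-185) - 170/53 = 13875 - 170/53 = 735205/53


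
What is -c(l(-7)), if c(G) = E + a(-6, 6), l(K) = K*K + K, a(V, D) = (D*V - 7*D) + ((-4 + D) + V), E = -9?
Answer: 91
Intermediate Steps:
a(V, D) = -4 + V - 6*D + D*V (a(V, D) = (-7*D + D*V) + (-4 + D + V) = -4 + V - 6*D + D*V)
l(K) = K + K**2 (l(K) = K**2 + K = K + K**2)
c(G) = -91 (c(G) = -9 + (-4 - 6 - 6*6 + 6*(-6)) = -9 + (-4 - 6 - 36 - 36) = -9 - 82 = -91)
-c(l(-7)) = -1*(-91) = 91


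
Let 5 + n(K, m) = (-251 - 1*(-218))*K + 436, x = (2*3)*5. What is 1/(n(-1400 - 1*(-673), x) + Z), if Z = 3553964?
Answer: 1/3578386 ≈ 2.7946e-7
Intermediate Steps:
x = 30 (x = 6*5 = 30)
n(K, m) = 431 - 33*K (n(K, m) = -5 + ((-251 - 1*(-218))*K + 436) = -5 + ((-251 + 218)*K + 436) = -5 + (-33*K + 436) = -5 + (436 - 33*K) = 431 - 33*K)
1/(n(-1400 - 1*(-673), x) + Z) = 1/((431 - 33*(-1400 - 1*(-673))) + 3553964) = 1/((431 - 33*(-1400 + 673)) + 3553964) = 1/((431 - 33*(-727)) + 3553964) = 1/((431 + 23991) + 3553964) = 1/(24422 + 3553964) = 1/3578386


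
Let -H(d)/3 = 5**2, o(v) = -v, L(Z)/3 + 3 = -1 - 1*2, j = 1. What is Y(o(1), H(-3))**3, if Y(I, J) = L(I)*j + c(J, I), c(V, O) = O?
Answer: -6859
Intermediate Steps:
L(Z) = -18 (L(Z) = -9 + 3*(-1 - 1*2) = -9 + 3*(-1 - 2) = -9 + 3*(-3) = -9 - 9 = -18)
H(d) = -75 (H(d) = -3*5**2 = -3*25 = -75)
Y(I, J) = -18 + I (Y(I, J) = -18*1 + I = -18 + I)
Y(o(1), H(-3))**3 = (-18 - 1*1)**3 = (-18 - 1)**3 = (-19)**3 = -6859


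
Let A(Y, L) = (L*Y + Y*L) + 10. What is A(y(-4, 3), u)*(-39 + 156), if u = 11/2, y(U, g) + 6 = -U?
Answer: -1404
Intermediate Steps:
y(U, g) = -6 - U
u = 11/2 (u = 11*(½) = 11/2 ≈ 5.5000)
A(Y, L) = 10 + 2*L*Y (A(Y, L) = (L*Y + L*Y) + 10 = 2*L*Y + 10 = 10 + 2*L*Y)
A(y(-4, 3), u)*(-39 + 156) = (10 + 2*(11/2)*(-6 - 1*(-4)))*(-39 + 156) = (10 + 2*(11/2)*(-6 + 4))*117 = (10 + 2*(11/2)*(-2))*117 = (10 - 22)*117 = -12*117 = -1404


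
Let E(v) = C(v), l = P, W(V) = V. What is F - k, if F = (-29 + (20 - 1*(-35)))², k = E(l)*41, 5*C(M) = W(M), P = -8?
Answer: 3708/5 ≈ 741.60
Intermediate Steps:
l = -8
C(M) = M/5
E(v) = v/5
k = -328/5 (k = ((⅕)*(-8))*41 = -8/5*41 = -328/5 ≈ -65.600)
F = 676 (F = (-29 + (20 + 35))² = (-29 + 55)² = 26² = 676)
F - k = 676 - 1*(-328/5) = 676 + 328/5 = 3708/5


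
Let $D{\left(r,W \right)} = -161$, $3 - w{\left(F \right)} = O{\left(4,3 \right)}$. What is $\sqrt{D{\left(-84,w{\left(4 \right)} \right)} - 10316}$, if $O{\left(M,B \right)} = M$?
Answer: $i \sqrt{10477} \approx 102.36 i$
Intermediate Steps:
$w{\left(F \right)} = -1$ ($w{\left(F \right)} = 3 - 4 = -1$)
$\sqrt{D{\left(-84,w{\left(4 \right)} \right)} - 10316} = \sqrt{-161 - 10316} = \sqrt{-10477} = i \sqrt{10477}$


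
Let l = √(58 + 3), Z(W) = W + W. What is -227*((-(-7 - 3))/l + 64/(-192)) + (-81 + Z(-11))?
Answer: -82/3 - 2270*√61/61 ≈ -317.98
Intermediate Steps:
Z(W) = 2*W
l = √61 ≈ 7.8102
-227*((-(-7 - 3))/l + 64/(-192)) + (-81 + Z(-11)) = -227*((-(-7 - 3))/(√61) + 64/(-192)) + (-81 + 2*(-11)) = -227*((-1*(-10))*(√61/61) + 64*(-1/192)) + (-81 - 22) = -227*(10*(√61/61) - ⅓) - 103 = -227*(10*√61/61 - ⅓) - 103 = -227*(-⅓ + 10*√61/61) - 103 = (227/3 - 2270*√61/61) - 103 = -82/3 - 2270*√61/61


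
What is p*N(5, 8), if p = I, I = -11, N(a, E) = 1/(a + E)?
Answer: -11/13 ≈ -0.84615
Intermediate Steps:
N(a, E) = 1/(E + a)
p = -11
p*N(5, 8) = -11/(8 + 5) = -11/13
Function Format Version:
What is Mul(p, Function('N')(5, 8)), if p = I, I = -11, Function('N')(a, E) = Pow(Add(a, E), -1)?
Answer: Rational(-11, 13) ≈ -0.84615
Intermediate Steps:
Function('N')(a, E) = Pow(Add(E, a), -1)
p = -11
Mul(p, Function('N')(5, 8)) = Mul(-11, Pow(Add(8, 5), -1)) = Mul(-11, Pow(13, -1)) = Mul(-11, Rational(1, 13)) = Rational(-11, 13)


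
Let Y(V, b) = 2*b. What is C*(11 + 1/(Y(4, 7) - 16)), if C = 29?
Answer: 609/2 ≈ 304.50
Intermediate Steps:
C*(11 + 1/(Y(4, 7) - 16)) = 29*(11 + 1/(2*7 - 16)) = 29*(11 + 1/(14 - 16)) = 29*(11 + 1/(-2)) = 29*(11 - 1/2) = 29*(21/2) = 609/2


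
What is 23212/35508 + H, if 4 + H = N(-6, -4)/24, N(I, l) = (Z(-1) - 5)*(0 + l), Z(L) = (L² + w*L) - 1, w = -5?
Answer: -29705/8877 ≈ -3.3463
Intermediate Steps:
Z(L) = -1 + L² - 5*L (Z(L) = (L² - 5*L) - 1 = -1 + L² - 5*L)
N(I, l) = 0 (N(I, l) = ((-1 + (-1)² - 5*(-1)) - 5)*(0 + l) = ((-1 + 1 + 5) - 5)*l = (5 - 5)*l = 0*l = 0)
H = -4 (H = -4 + 0/24 = -4 + 0*(1/24) = -4 + 0 = -4)
23212/35508 + H = 23212/35508 - 4 = 23212*(1/35508) - 4 = 5803/8877 - 4 = -29705/8877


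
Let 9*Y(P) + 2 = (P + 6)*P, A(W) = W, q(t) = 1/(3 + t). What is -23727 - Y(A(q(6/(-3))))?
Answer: -213548/9 ≈ -23728.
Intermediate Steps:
Y(P) = -2/9 + P*(6 + P)/9 (Y(P) = -2/9 + ((P + 6)*P)/9 = -2/9 + ((6 + P)*P)/9 = -2/9 + (P*(6 + P))/9 = -2/9 + P*(6 + P)/9)
-23727 - Y(A(q(6/(-3)))) = -23727 - (-2/9 + (1/(3 + 6/(-3)))²/9 + 2/(3*(3 + 6/(-3)))) = -23727 - (-2/9 + (1/(3 + 6*(-⅓)))²/9 + 2/(3*(3 + 6*(-⅓)))) = -23727 - (-2/9 + (1/(3 - 2))²/9 + 2/(3*(3 - 2))) = -23727 - (-2/9 + (1/1)²/9 + (⅔)/1) = -23727 - (-2/9 + (⅑)*1² + (⅔)*1) = -23727 - (-2/9 + (⅑)*1 + ⅔) = -23727 - (-2/9 + ⅑ + ⅔) = -23727 - 1*5/9 = -23727 - 5/9 = -213548/9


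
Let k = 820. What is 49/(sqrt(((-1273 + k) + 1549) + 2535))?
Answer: 49*sqrt(3631)/3631 ≈ 0.81317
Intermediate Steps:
49/(sqrt(((-1273 + k) + 1549) + 2535)) = 49/(sqrt(((-1273 + 820) + 1549) + 2535)) = 49/(sqrt((-453 + 1549) + 2535)) = 49/(sqrt(1096 + 2535)) = 49/(sqrt(3631)) = 49*(sqrt(3631)/3631) = 49*sqrt(3631)/3631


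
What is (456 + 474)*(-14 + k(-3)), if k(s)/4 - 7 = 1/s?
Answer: 11780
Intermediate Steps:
k(s) = 28 + 4/s
(456 + 474)*(-14 + k(-3)) = (456 + 474)*(-14 + (28 + 4/(-3))) = 930*(-14 + (28 + 4*(-⅓))) = 930*(-14 + (28 - 4/3)) = 930*(-14 + 80/3) = 930*(38/3) = 11780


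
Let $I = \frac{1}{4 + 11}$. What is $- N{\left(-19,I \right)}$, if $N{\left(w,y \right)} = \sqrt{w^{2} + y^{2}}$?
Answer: $- \frac{\sqrt{81226}}{15} \approx -19.0$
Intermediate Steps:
$I = \frac{1}{15} \approx 0.066667$
$- N{\left(-19,I \right)} = - \sqrt{\left(-19\right)^{2} + \left(\frac{1}{15}\right)^{2}} = - \sqrt{361 + \frac{1}{225}} = - \sqrt{\frac{81226}{225}} = - \frac{\sqrt{81226}}{15}$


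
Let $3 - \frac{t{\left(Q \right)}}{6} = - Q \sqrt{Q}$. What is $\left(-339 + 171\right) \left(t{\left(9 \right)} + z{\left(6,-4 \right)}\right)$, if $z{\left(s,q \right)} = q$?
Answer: $-29568$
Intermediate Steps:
$t{\left(Q \right)} = 18 + 6 Q^{\frac{3}{2}}$ ($t{\left(Q \right)} = 18 - 6 - Q \sqrt{Q} = 18 - 6 \left(- Q^{\frac{3}{2}}\right) = 18 + 6 Q^{\frac{3}{2}}$)
$\left(-339 + 171\right) \left(t{\left(9 \right)} + z{\left(6,-4 \right)}\right) = \left(-339 + 171\right) \left(\left(18 + 6 \cdot 9^{\frac{3}{2}}\right) - 4\right) = - 168 \left(\left(18 + 6 \cdot 27\right) - 4\right) = - 168 \left(\left(18 + 162\right) - 4\right) = - 168 \left(180 - 4\right) = \left(-168\right) 176 = -29568$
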